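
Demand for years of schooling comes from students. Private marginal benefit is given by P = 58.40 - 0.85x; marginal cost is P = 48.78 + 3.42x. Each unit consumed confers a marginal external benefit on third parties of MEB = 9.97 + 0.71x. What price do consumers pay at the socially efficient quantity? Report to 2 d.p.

Social marginal benefit = demand + MEB = 68.37 - 0.14x.
Set SMB = MC: 68.37 - 0.14x = 48.78 + 3.42x → x* = 5.5028.
Consumer price on the demand curve at x*: 58.40 − 0.85×5.5028 = 53.7226.

P = 53.72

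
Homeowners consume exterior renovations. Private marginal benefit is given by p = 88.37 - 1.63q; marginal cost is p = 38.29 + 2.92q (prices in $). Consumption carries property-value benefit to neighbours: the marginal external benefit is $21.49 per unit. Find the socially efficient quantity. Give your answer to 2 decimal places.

q* = 15.73

Social marginal benefit = demand + MEB = 109.86 - 1.63q.
Set SMB = MC: 109.86 - 1.63q = 38.29 + 2.92q → q* = 15.7297.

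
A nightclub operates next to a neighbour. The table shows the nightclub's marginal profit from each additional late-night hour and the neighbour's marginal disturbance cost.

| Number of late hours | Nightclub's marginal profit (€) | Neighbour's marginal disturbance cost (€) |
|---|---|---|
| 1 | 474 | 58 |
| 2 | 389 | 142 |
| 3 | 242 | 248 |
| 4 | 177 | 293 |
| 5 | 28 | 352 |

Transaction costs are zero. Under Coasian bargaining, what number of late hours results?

2

Bargaining reaches the level where marginal profit last exceeds marginal disturbance cost.
That holds through level 2 (389 ≥ 142) but not at 3 (242 < 248).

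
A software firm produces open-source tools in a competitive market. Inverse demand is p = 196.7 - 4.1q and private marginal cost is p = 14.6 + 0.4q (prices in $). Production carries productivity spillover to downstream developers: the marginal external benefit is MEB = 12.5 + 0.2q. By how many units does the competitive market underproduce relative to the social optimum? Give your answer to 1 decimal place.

Market equilibrium (private): 14.6 + 0.4q = 196.7 - 4.1q → q_m = 40.4667.
Social marginal cost = private MC − MEB = 2.1 + 0.2q.
Set SMC = demand: 2.1 + 0.2q = 196.7 - 4.1q → q* = 45.2558.
Gap = |40.4667 − 45.2558| = 4.7891.

4.8 units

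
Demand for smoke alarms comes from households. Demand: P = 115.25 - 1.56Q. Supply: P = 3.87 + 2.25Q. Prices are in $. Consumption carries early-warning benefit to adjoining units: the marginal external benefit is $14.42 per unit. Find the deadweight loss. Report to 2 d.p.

Market equilibrium (private): 3.87 + 2.25Q = 115.25 - 1.56Q → Q_m = 29.2336.
Social marginal benefit = demand + MEB = 129.67 - 1.56Q.
Set SMB = MC: 129.67 - 1.56Q = 3.87 + 2.25Q → Q* = 33.0184.
The welfare-loss triangle has base |Q_m − Q*| and height MEB(Q_m) (the vertical gap between SMB and MC is zero at Q* and MEB at Q_m).
DWL = ½ × 3.7848 × 14.4200 = 27.2884.

DWL = $27.29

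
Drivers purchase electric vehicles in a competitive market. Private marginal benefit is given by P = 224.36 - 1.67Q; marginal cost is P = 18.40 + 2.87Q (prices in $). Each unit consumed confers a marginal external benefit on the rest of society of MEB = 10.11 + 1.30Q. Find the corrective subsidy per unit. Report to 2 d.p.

Social marginal benefit = demand + MEB = 234.47 - 0.37Q.
Set SMB = MC: 234.47 - 0.37Q = 18.40 + 2.87Q → Q* = 66.6883.
The Pigouvian subsidy equals MEB at Q*: 10.11 + 1.30×66.6883 = 96.8048.

subsidy = $96.80 per unit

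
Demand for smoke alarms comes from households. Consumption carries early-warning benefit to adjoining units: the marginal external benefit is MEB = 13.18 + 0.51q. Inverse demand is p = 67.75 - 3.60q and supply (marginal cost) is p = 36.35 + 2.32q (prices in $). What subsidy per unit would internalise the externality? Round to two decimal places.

subsidy = $17.38 per unit

Social marginal benefit = demand + MEB = 80.93 - 3.09q.
Set SMB = MC: 80.93 - 3.09q = 36.35 + 2.32q → q* = 8.2403.
The Pigouvian subsidy equals MEB at q*: 13.18 + 0.51×8.2403 = 17.3826.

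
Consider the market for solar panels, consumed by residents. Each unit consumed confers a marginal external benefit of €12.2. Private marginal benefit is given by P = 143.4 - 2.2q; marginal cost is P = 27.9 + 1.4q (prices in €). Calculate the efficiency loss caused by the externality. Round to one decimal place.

Market equilibrium (private): 27.9 + 1.4q = 143.4 - 2.2q → q_m = 32.0833.
Social marginal benefit = demand + MEB = 155.6 - 2.2q.
Set SMB = MC: 155.6 - 2.2q = 27.9 + 1.4q → q* = 35.4722.
The welfare-loss triangle has base |q_m − q*| and height MEB(q_m) (the vertical gap between SMB and MC is zero at q* and MEB at q_m).
DWL = ½ × 3.3889 × 12.2000 = 20.6723.

DWL = €20.7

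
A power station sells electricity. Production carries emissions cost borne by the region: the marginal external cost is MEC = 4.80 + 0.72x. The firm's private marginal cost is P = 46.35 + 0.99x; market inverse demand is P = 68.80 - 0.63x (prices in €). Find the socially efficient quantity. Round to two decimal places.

Social marginal cost = private MC + MEC = 51.15 + 1.71x.
Set SMC = demand: 51.15 + 1.71x = 68.80 - 0.63x → x* = 7.5427.

x* = 7.54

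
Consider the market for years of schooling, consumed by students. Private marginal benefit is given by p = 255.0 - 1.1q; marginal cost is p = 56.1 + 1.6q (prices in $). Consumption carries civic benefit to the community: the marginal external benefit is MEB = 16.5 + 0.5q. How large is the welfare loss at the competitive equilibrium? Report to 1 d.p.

Market equilibrium (private): 56.1 + 1.6q = 255.0 - 1.1q → q_m = 73.6667.
Social marginal benefit = demand + MEB = 271.5 - 0.6q.
Set SMB = MC: 271.5 - 0.6q = 56.1 + 1.6q → q* = 97.9091.
Between q* and q_m the wedge SMB − MC runs linearly from 0 to MEB(q_m), so the loss is a triangle.
DWL = ½ × 24.2424 × 53.3333 = 646.4636.

DWL = $646.5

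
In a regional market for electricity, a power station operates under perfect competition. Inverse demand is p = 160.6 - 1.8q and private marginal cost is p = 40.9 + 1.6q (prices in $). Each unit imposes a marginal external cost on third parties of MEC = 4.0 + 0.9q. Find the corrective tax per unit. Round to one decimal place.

Social marginal cost = private MC + MEC = 44.9 + 2.5q.
Set SMC = demand: 44.9 + 2.5q = 160.6 - 1.8q → q* = 26.9070.
The Pigouvian tax equals MEC at q*: 4.0 + 0.9×26.9070 = 28.2163.

tax = $28.2 per unit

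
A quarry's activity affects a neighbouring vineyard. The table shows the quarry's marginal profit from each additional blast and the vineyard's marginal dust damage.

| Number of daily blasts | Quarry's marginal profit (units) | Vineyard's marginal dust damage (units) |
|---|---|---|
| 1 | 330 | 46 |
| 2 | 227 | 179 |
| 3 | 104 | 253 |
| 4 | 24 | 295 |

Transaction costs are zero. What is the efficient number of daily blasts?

2

Bargaining reaches the level where marginal profit last exceeds marginal dust damage.
That holds through level 2 (227 ≥ 179) but not at 3 (104 < 253).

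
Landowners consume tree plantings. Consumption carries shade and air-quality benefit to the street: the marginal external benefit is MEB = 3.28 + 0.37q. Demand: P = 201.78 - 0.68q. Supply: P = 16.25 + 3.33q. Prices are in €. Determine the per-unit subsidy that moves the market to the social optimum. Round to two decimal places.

Social marginal benefit = demand + MEB = 205.06 - 0.31q.
Set SMB = MC: 205.06 - 0.31q = 16.25 + 3.33q → q* = 51.8709.
The Pigouvian subsidy equals MEB at q*: 3.28 + 0.37×51.8709 = 22.4722.

subsidy = €22.47 per unit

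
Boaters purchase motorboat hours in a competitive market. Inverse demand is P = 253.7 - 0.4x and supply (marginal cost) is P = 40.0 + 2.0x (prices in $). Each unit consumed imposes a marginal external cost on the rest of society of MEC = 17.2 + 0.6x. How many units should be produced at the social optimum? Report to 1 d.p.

Social marginal benefit = demand − MEC = 236.5 - x.
Set SMB = MC: 236.5 - x = 40.0 + 2.0x → x* = 65.5000.

x* = 65.5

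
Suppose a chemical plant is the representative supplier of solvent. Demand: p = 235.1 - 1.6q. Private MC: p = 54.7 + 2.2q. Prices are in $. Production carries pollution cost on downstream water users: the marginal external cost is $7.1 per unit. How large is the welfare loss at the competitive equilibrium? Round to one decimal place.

Market equilibrium (private): 54.7 + 2.2q = 235.1 - 1.6q → q_m = 47.4737.
Social marginal cost = private MC + MEC = 61.8 + 2.2q.
Set SMC = demand: 61.8 + 2.2q = 235.1 - 1.6q → q* = 45.6053.
The loss is the area between SMC and demand from q* to q_m; with linear curves that's a triangle of height MEC(q_m).
DWL = ½ × 1.8684 × 7.1000 = 6.6328.

DWL = $6.6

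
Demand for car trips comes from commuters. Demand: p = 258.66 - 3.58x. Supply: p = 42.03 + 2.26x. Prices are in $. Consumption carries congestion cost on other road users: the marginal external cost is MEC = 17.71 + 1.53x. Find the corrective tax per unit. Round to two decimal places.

tax = $59.01 per unit

Social marginal benefit = demand − MEC = 240.95 - 5.11x.
Set SMB = MC: 240.95 - 5.11x = 42.03 + 2.26x → x* = 26.9905.
The Pigouvian tax equals MEC at x*: 17.71 + 1.53×26.9905 = 59.0055.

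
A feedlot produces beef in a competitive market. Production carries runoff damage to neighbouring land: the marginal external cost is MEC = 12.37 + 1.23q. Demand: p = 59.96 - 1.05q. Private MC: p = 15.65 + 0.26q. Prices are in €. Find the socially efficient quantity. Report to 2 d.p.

q* = 12.57

Social marginal cost = private MC + MEC = 28.02 + 1.49q.
Set SMC = demand: 28.02 + 1.49q = 59.96 - 1.05q → q* = 12.5748.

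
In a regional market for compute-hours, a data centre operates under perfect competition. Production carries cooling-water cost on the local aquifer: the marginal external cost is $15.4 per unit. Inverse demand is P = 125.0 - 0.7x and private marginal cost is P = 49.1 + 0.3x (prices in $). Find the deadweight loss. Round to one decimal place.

DWL = $118.6

Market equilibrium (private): 49.1 + 0.3x = 125.0 - 0.7x → x_m = 75.9000.
Social marginal cost = private MC + MEC = 64.5 + 0.3x.
Set SMC = demand: 64.5 + 0.3x = 125.0 - 0.7x → x* = 60.5000.
The loss is the area between SMC and demand from x* to x_m; with linear curves that's a triangle of height MEC(x_m).
DWL = ½ × 15.4000 × 15.4000 = 118.5800.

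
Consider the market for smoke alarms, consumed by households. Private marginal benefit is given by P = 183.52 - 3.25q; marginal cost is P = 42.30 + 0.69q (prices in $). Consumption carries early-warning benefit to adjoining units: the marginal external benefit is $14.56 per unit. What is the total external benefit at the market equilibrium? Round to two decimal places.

$521.87

Market equilibrium (private): 42.30 + 0.69q = 183.52 - 3.25q → q_m = 35.8426.
Total external benefit = MEB × q_m = 14.56 × 35.8426 = 521.8683.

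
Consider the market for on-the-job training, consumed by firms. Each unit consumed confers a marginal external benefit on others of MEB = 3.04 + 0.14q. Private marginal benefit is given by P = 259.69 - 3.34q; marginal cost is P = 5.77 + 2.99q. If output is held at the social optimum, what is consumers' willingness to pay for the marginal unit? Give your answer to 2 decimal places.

P = 121.04

Social marginal benefit = demand + MEB = 262.73 - 3.20q.
Set SMB = MC: 262.73 - 3.20q = 5.77 + 2.99q → q* = 41.5121.
Consumer price on the demand curve at q*: 259.69 − 3.34×41.5121 = 121.0396.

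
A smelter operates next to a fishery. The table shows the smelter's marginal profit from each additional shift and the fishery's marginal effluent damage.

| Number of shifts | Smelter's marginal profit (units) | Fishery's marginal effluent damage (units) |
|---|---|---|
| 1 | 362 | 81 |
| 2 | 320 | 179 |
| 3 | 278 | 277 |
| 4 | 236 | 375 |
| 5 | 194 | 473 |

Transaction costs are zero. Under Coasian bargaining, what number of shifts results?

Bargaining reaches the level where marginal profit last exceeds marginal effluent damage.
That holds through level 3 (278 ≥ 277) but not at 4 (236 < 375).

3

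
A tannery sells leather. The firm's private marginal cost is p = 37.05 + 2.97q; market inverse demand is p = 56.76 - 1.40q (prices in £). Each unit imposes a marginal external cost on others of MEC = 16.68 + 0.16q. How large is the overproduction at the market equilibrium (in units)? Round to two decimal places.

Market equilibrium (private): 37.05 + 2.97q = 56.76 - 1.40q → q_m = 4.5103.
Social marginal cost = private MC + MEC = 53.73 + 3.13q.
Set SMC = demand: 53.73 + 3.13q = 56.76 - 1.40q → q* = 0.6689.
Gap = |4.5103 − 0.6689| = 3.8414.

3.84 units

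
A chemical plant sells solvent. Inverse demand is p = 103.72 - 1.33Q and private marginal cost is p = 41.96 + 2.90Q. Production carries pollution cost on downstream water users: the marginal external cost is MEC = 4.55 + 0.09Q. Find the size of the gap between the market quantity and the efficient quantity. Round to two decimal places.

Market equilibrium (private): 41.96 + 2.90Q = 103.72 - 1.33Q → Q_m = 14.6005.
Social marginal cost = private MC + MEC = 46.51 + 2.99Q.
Set SMC = demand: 46.51 + 2.99Q = 103.72 - 1.33Q → Q* = 13.2431.
Gap = |14.6005 − 13.2431| = 1.3574.

1.36 units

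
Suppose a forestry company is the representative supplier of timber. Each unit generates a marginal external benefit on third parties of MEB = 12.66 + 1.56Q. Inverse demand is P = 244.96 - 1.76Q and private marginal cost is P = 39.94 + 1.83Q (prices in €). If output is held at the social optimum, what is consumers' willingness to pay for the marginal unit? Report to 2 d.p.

Social marginal cost = private MC − MEB = 27.28 + 0.27Q.
Set SMC = demand: 27.28 + 0.27Q = 244.96 - 1.76Q → Q* = 107.2315.
Consumer price on the demand curve at Q*: 244.96 − 1.76×107.2315 = 56.2326.

P = €56.23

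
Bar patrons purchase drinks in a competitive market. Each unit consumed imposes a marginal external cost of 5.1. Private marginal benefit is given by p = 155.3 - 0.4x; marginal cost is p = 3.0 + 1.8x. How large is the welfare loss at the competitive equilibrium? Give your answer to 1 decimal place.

Market equilibrium (private): 3.0 + 1.8x = 155.3 - 0.4x → x_m = 69.2273.
Social marginal benefit = demand − MEC = 150.2 - 0.4x.
Set SMB = MC: 150.2 - 0.4x = 3.0 + 1.8x → x* = 66.9091.
Between x* and x_m the wedge MC − SMB runs linearly from 0 to MEC(x_m), so the loss is a triangle.
DWL = ½ × 2.3182 × 5.1000 = 5.9114.

DWL = 5.9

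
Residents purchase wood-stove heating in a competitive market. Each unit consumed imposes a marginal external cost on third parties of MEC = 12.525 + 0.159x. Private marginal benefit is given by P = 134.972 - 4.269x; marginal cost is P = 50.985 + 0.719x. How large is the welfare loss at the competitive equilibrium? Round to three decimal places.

Market equilibrium (private): 50.985 + 0.719x = 134.972 - 4.269x → x_m = 16.8378.
Social marginal benefit = demand − MEC = 122.447 - 4.428x.
Set SMB = MC: 122.447 - 4.428x = 50.985 + 0.719x → x* = 13.8842.
The loss is the area between SMB and MC from x* to x_m; with linear curves that's a triangle of height MEC(x_m).
DWL = ½ × 2.9536 × 15.2022 = 22.4506.

DWL = 22.451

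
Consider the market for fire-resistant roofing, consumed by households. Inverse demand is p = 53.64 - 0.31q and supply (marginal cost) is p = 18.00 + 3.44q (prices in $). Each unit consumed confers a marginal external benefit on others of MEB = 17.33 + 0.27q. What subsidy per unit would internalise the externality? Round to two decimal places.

subsidy = $21.44 per unit

Social marginal benefit = demand + MEB = 70.97 - 0.04q.
Set SMB = MC: 70.97 - 0.04q = 18.00 + 3.44q → q* = 15.2213.
The Pigouvian subsidy equals MEB at q*: 17.33 + 0.27×15.2213 = 21.4398.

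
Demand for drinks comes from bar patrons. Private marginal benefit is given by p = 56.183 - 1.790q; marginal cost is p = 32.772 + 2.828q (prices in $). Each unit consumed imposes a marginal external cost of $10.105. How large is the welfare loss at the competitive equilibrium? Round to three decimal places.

Market equilibrium (private): 32.772 + 2.828q = 56.183 - 1.790q → q_m = 5.0695.
Social marginal benefit = demand − MEC = 46.078 - 1.790q.
Set SMB = MC: 46.078 - 1.790q = 32.772 + 2.828q → q* = 2.8813.
Between q* and q_m the wedge MC − SMB runs linearly from 0 to MEC(q_m), so the loss is a triangle.
DWL = ½ × 2.1882 × 10.1050 = 11.0559.

DWL = $11.056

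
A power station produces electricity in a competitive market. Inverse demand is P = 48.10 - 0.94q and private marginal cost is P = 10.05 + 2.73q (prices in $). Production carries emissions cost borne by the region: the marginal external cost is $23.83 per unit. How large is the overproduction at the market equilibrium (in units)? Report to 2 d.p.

6.49 units

Market equilibrium (private): 10.05 + 2.73q = 48.10 - 0.94q → q_m = 10.3678.
Social marginal cost = private MC + MEC = 33.88 + 2.73q.
Set SMC = demand: 33.88 + 2.73q = 48.10 - 0.94q → q* = 3.8747.
Gap = |10.3678 − 3.8747| = 6.4931.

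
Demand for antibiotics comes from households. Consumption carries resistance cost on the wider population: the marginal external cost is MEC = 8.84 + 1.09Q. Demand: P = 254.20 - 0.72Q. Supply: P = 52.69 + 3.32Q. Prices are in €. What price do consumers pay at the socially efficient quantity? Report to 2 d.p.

P = €227.16

Social marginal benefit = demand − MEC = 245.36 - 1.81Q.
Set SMB = MC: 245.36 - 1.81Q = 52.69 + 3.32Q → Q* = 37.5575.
Consumer price on the demand curve at Q*: 254.20 − 0.72×37.5575 = 227.1586.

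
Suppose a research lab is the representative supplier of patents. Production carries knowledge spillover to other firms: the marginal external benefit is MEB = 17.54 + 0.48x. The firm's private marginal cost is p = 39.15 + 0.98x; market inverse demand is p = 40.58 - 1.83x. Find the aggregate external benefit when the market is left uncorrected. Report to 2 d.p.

8.99

Market equilibrium (private): 39.15 + 0.98x = 40.58 - 1.83x → x_m = 0.5089.
Total external benefit = ∫₀^{x_m} (17.54 + 0.48x) dx = 17.54×0.5089 + ½×0.48×0.5089² = 8.9883.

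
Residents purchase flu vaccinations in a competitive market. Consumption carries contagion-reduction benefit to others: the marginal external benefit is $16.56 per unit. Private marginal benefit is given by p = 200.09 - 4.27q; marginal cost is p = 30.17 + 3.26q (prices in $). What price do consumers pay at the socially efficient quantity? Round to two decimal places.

Social marginal benefit = demand + MEB = 216.65 - 4.27q.
Set SMB = MC: 216.65 - 4.27q = 30.17 + 3.26q → q* = 24.7649.
Consumer price on the demand curve at q*: 200.09 − 4.27×24.7649 = 94.3439.

P = $94.34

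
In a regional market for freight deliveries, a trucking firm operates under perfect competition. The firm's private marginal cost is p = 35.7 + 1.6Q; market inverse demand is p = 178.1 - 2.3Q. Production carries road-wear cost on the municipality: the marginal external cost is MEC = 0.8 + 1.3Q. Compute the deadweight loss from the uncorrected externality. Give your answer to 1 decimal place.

Market equilibrium (private): 35.7 + 1.6Q = 178.1 - 2.3Q → Q_m = 36.5128.
Social marginal cost = private MC + MEC = 36.5 + 2.9Q.
Set SMC = demand: 36.5 + 2.9Q = 178.1 - 2.3Q → Q* = 27.2308.
The welfare-loss triangle has base |Q_m − Q*| and height MEC(Q_m) (the vertical gap between SMC and demand is zero at Q* and MEC at Q_m).
DWL = ½ × 9.2820 × 48.2667 = 224.0058.

DWL = 224.0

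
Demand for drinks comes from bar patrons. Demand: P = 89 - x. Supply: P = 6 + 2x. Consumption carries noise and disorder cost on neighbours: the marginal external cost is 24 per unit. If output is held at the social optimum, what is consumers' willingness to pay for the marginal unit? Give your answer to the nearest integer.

P = 69

Social marginal benefit = demand − MEC = 65 - x.
Set SMB = MC: 65 - x = 6 + 2x → x* = 19.6667.
Consumer price on the demand curve at x*: 89 − 1×19.6667 = 69.3333.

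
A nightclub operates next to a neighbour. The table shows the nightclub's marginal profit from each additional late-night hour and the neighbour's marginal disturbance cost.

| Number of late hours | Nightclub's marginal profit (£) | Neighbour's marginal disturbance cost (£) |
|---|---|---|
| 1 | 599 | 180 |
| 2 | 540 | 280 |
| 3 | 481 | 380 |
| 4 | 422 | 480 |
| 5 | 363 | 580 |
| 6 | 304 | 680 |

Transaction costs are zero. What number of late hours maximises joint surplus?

3

Bargaining reaches the level where marginal profit last exceeds marginal disturbance cost.
That holds through level 3 (481 ≥ 380) but not at 4 (422 < 480).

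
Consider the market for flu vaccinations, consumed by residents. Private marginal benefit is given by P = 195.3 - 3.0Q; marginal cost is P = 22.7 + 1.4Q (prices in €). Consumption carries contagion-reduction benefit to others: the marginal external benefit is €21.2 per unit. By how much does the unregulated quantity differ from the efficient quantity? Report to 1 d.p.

Market equilibrium (private): 22.7 + 1.4Q = 195.3 - 3.0Q → Q_m = 39.2273.
Social marginal benefit = demand + MEB = 216.5 - 3.0Q.
Set SMB = MC: 216.5 - 3.0Q = 22.7 + 1.4Q → Q* = 44.0455.
Gap = |39.2273 − 44.0455| = 4.8182.

4.8 units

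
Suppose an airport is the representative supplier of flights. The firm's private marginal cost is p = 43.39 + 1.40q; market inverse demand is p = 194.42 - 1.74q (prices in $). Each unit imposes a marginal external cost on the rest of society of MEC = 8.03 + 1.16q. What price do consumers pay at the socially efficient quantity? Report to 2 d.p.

P = $136.55

Social marginal cost = private MC + MEC = 51.42 + 2.56q.
Set SMC = demand: 51.42 + 2.56q = 194.42 - 1.74q → q* = 33.2558.
Consumer price on the demand curve at q*: 194.42 − 1.74×33.2558 = 136.5549.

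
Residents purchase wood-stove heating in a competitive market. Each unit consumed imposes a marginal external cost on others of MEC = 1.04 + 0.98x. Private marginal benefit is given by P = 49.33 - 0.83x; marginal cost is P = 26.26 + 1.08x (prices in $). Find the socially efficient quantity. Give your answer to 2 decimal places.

x* = 7.62

Social marginal benefit = demand − MEC = 48.29 - 1.81x.
Set SMB = MC: 48.29 - 1.81x = 26.26 + 1.08x → x* = 7.6228.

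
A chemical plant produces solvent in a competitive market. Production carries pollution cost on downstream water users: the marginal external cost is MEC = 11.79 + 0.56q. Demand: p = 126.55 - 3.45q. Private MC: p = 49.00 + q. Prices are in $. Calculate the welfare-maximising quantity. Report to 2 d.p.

q* = 13.13

Social marginal cost = private MC + MEC = 60.79 + 1.56q.
Set SMC = demand: 60.79 + 1.56q = 126.55 - 3.45q → q* = 13.1257.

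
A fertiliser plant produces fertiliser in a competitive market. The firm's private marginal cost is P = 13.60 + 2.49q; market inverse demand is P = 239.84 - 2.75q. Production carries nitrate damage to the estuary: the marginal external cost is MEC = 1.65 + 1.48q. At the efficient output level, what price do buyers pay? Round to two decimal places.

P = 147.93

Social marginal cost = private MC + MEC = 15.25 + 3.97q.
Set SMC = demand: 15.25 + 3.97q = 239.84 - 2.75q → q* = 33.4211.
Consumer price on the demand curve at q*: 239.84 − 2.75×33.4211 = 147.9320.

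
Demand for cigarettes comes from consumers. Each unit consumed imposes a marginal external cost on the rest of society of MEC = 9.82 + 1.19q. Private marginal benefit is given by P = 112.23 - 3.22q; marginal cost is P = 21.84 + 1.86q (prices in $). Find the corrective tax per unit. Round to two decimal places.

tax = $25.11 per unit

Social marginal benefit = demand − MEC = 102.41 - 4.41q.
Set SMB = MC: 102.41 - 4.41q = 21.84 + 1.86q → q* = 12.8501.
The Pigouvian tax equals MEC at q*: 9.82 + 1.19×12.8501 = 25.1116.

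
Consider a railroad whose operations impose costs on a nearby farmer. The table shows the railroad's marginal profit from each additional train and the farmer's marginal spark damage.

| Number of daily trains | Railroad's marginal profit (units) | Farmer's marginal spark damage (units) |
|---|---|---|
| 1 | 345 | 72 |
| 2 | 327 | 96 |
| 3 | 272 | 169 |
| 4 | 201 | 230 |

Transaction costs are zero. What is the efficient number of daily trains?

3

Bargaining reaches the level where marginal profit last exceeds marginal spark damage.
That holds through level 3 (272 ≥ 169) but not at 4 (201 < 230).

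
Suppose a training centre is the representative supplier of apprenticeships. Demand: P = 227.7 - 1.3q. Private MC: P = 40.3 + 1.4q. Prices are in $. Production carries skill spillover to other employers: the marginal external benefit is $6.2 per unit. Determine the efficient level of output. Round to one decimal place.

Social marginal cost = private MC − MEB = 34.1 + 1.4q.
Set SMC = demand: 34.1 + 1.4q = 227.7 - 1.3q → q* = 71.7037.

q* = 71.7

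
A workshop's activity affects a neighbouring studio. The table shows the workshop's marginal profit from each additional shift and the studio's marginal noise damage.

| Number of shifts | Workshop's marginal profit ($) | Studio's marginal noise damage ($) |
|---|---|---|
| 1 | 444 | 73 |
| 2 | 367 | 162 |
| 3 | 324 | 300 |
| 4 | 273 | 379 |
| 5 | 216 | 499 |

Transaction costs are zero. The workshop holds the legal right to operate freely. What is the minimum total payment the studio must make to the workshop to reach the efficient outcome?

Left alone the workshop would choose level 5 (marginal profit stays positive).
Efficient level: k* = 3 (marginal profit ≥ marginal noise damage through 3).
The studio must at least cover the workshop's forgone profit from cutting 5→3: 273 + 216 = 489.

$489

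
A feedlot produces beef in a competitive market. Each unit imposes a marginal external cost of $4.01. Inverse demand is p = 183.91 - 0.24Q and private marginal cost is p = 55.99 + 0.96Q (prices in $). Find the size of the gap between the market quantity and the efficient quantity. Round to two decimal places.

Market equilibrium (private): 55.99 + 0.96Q = 183.91 - 0.24Q → Q_m = 106.6000.
Social marginal cost = private MC + MEC = 60.00 + 0.96Q.
Set SMC = demand: 60.00 + 0.96Q = 183.91 - 0.24Q → Q* = 103.2583.
Gap = |106.6000 − 103.2583| = 3.3417.

3.34 units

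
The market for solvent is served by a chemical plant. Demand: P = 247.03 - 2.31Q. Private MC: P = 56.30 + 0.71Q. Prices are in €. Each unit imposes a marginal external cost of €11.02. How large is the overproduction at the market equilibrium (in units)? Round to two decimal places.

Market equilibrium (private): 56.30 + 0.71Q = 247.03 - 2.31Q → Q_m = 63.1556.
Social marginal cost = private MC + MEC = 67.32 + 0.71Q.
Set SMC = demand: 67.32 + 0.71Q = 247.03 - 2.31Q → Q* = 59.5066.
Gap = |63.1556 − 59.5066| = 3.6490.

3.65 units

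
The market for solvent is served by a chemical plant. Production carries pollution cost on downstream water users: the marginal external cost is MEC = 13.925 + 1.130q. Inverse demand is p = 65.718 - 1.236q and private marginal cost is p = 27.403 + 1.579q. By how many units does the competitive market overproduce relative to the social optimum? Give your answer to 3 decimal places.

7.429 units

Market equilibrium (private): 27.403 + 1.579q = 65.718 - 1.236q → q_m = 13.6110.
Social marginal cost = private MC + MEC = 41.328 + 2.709q.
Set SMC = demand: 41.328 + 2.709q = 65.718 - 1.236q → q* = 6.1825.
Gap = |13.6110 − 6.1825| = 7.4285.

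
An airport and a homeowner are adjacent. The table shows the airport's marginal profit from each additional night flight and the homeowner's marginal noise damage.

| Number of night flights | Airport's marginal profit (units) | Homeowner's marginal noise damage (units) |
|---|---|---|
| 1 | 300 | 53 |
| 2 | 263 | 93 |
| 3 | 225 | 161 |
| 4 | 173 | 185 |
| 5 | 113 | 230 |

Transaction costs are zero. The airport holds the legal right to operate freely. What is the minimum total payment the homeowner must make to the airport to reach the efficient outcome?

286

Left alone the airport would choose level 5 (marginal profit stays positive).
Efficient level: k* = 3 (marginal profit ≥ marginal noise damage through 3).
The homeowner must at least cover the airport's forgone profit from cutting 5→3: 173 + 113 = 286.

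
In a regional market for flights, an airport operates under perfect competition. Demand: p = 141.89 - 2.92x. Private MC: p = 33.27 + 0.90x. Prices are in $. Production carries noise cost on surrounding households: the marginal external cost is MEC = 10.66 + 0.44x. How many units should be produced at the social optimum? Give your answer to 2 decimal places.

Social marginal cost = private MC + MEC = 43.93 + 1.34x.
Set SMC = demand: 43.93 + 1.34x = 141.89 - 2.92x → x* = 22.9953.

x* = 23.00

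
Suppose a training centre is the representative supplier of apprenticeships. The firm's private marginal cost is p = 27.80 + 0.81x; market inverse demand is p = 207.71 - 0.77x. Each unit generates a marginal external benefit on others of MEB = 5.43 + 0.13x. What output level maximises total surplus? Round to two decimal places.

Social marginal cost = private MC − MEB = 22.37 + 0.68x.
Set SMC = demand: 22.37 + 0.68x = 207.71 - 0.77x → x* = 127.8207.

x* = 127.82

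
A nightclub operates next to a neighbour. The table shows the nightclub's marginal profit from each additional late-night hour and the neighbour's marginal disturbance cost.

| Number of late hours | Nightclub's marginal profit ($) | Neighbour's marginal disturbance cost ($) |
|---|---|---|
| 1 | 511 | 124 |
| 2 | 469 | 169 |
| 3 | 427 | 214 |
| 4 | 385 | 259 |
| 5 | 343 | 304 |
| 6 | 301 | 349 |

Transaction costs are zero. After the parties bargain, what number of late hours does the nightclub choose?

5

Bargaining reaches the level where marginal profit last exceeds marginal disturbance cost.
That holds through level 5 (343 ≥ 304) but not at 6 (301 < 349).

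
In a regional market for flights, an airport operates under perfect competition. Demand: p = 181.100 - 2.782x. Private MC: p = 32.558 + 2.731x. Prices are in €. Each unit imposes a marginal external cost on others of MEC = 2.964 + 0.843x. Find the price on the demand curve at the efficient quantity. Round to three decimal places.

Social marginal cost = private MC + MEC = 35.522 + 3.574x.
Set SMC = demand: 35.522 + 3.574x = 181.100 - 2.782x → x* = 22.9040.
Consumer price on the demand curve at x*: 181.100 − 2.782×22.9040 = 117.3811.

P = €117.381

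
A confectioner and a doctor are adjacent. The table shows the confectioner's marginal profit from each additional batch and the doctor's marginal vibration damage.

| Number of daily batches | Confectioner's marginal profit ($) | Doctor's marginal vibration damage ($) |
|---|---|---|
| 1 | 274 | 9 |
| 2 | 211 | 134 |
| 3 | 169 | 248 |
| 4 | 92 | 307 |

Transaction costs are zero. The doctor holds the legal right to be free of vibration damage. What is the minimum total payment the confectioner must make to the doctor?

Efficient level: marginal profit ≥ marginal vibration damage through level 2, so k* = 2.
With the doctor holding the right, the confectioner must at least compensate total damage at k*: 9 + 134 = 143.

$143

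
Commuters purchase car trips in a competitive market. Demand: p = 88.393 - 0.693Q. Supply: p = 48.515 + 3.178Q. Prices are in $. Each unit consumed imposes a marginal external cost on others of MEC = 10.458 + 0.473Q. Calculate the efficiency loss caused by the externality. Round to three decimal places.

Market equilibrium (private): 48.515 + 3.178Q = 88.393 - 0.693Q → Q_m = 10.3017.
Social marginal benefit = demand − MEC = 77.935 - 1.166Q.
Set SMB = MC: 77.935 - 1.166Q = 48.515 + 3.178Q → Q* = 6.7726.
The welfare-loss triangle has base |Q_m − Q*| and height MEC(Q_m) (the vertical gap between SMB and MC is zero at Q* and MEC at Q_m).
DWL = ½ × 3.5291 × 15.3307 = 27.0518.

DWL = $27.052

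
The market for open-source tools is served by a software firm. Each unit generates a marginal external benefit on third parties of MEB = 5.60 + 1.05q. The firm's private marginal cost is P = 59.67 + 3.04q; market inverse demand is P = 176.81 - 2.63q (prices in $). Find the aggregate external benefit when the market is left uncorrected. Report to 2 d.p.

Market equilibrium (private): 59.67 + 3.04q = 176.81 - 2.63q → q_m = 20.6596.
Total external benefit = ∫₀^{q_m} (5.60 + 1.05q) dq = 5.60×20.6596 + ½×1.05×20.6596² = 339.7738.

$339.77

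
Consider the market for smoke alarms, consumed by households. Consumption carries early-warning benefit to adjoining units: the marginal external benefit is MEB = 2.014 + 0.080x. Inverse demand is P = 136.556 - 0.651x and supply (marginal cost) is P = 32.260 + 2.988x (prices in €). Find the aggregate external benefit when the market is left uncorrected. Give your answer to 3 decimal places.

Market equilibrium (private): 32.260 + 2.988x = 136.556 - 0.651x → x_m = 28.6606.
Total external benefit = ∫₀^{x_m} (2.014 + 0.080x) dx = 2.014×28.6606 + ½×0.080×28.6606² = 90.5796.

€90.580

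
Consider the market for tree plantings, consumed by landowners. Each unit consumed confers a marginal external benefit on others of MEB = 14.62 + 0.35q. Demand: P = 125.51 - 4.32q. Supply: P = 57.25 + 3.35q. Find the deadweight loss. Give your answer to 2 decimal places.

DWL = 21.48

Market equilibrium (private): 57.25 + 3.35q = 125.51 - 4.32q → q_m = 8.8996.
Social marginal benefit = demand + MEB = 140.13 - 3.97q.
Set SMB = MC: 140.13 - 3.97q = 57.25 + 3.35q → q* = 11.3224.
Between q* and q_m the wedge SMB − MC runs linearly from 0 to MEB(q_m), so the loss is a triangle.
DWL = ½ × 2.4228 × 17.7349 = 21.4841.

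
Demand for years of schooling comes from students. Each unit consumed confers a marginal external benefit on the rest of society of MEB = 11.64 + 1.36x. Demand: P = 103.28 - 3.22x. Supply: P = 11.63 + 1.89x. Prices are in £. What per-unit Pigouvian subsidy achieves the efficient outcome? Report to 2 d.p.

subsidy = £49.10 per unit

Social marginal benefit = demand + MEB = 114.92 - 1.86x.
Set SMB = MC: 114.92 - 1.86x = 11.63 + 1.89x → x* = 27.5440.
The Pigouvian subsidy equals MEB at x*: 11.64 + 1.36×27.5440 = 49.0998.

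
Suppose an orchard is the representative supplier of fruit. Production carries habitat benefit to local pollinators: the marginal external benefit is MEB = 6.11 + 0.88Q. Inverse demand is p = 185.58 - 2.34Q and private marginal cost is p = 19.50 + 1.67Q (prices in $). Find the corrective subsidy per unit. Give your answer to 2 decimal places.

Social marginal cost = private MC − MEB = 13.39 + 0.79Q.
Set SMC = demand: 13.39 + 0.79Q = 185.58 - 2.34Q → Q* = 55.0128.
The Pigouvian subsidy equals MEB at Q*: 6.11 + 0.88×55.0128 = 54.5213.

subsidy = $54.52 per unit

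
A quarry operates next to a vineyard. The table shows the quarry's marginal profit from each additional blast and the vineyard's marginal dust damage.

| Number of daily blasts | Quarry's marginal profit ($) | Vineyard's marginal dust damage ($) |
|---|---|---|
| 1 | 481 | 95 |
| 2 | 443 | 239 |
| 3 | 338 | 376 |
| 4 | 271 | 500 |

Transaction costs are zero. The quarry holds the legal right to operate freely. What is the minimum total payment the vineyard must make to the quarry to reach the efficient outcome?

Left alone the quarry would choose level 4 (marginal profit stays positive).
Efficient level: k* = 2 (marginal profit ≥ marginal dust damage through 2).
The vineyard must at least cover the quarry's forgone profit from cutting 4→2: 338 + 271 = 609.

$609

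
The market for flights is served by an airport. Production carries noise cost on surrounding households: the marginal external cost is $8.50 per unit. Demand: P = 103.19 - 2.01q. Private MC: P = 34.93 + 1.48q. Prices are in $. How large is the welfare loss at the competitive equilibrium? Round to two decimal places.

DWL = $10.35

Market equilibrium (private): 34.93 + 1.48q = 103.19 - 2.01q → q_m = 19.5587.
Social marginal cost = private MC + MEC = 43.43 + 1.48q.
Set SMC = demand: 43.43 + 1.48q = 103.19 - 2.01q → q* = 17.1232.
The welfare-loss triangle has base |q_m − q*| and height MEC(q_m) (the vertical gap between SMC and demand is zero at q* and MEC at q_m).
DWL = ½ × 2.4355 × 8.5000 = 10.3509.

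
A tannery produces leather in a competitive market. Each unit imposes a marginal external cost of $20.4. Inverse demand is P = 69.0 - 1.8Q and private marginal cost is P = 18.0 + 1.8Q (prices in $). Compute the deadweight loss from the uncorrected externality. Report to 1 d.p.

DWL = $57.8

Market equilibrium (private): 18.0 + 1.8Q = 69.0 - 1.8Q → Q_m = 14.1667.
Social marginal cost = private MC + MEC = 38.4 + 1.8Q.
Set SMC = demand: 38.4 + 1.8Q = 69.0 - 1.8Q → Q* = 8.5000.
The loss is the area between SMC and demand from Q* to Q_m; with linear curves that's a triangle of height MEC(Q_m).
DWL = ½ × 5.6667 × 20.4000 = 57.8003.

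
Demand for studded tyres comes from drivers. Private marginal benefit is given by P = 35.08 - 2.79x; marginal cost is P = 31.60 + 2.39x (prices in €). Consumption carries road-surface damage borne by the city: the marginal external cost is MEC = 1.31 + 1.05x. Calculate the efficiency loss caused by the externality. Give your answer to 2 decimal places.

DWL = €0.33

Market equilibrium (private): 31.60 + 2.39x = 35.08 - 2.79x → x_m = 0.6718.
Social marginal benefit = demand − MEC = 33.77 - 3.84x.
Set SMB = MC: 33.77 - 3.84x = 31.60 + 2.39x → x* = 0.3483.
Height of the DWL triangle at x_m is MC(x_m) − SMB(x_m) = MEC(x_m) = 2.0154.
DWL = ½ × 0.3235 × 2.0154 = 0.3260.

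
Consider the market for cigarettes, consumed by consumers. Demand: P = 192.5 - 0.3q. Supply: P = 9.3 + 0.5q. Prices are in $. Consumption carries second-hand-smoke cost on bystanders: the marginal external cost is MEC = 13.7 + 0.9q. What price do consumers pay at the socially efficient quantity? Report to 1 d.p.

P = $162.6

Social marginal benefit = demand − MEC = 178.8 - 1.2q.
Set SMB = MC: 178.8 - 1.2q = 9.3 + 0.5q → q* = 99.7059.
Consumer price on the demand curve at q*: 192.5 − 0.3×99.7059 = 162.5882.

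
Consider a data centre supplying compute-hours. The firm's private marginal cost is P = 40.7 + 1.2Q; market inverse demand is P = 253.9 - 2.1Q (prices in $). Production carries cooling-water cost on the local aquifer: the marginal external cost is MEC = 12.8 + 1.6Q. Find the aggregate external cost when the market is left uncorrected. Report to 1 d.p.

Market equilibrium (private): 40.7 + 1.2Q = 253.9 - 2.1Q → Q_m = 64.6061.
Total external cost = ∫₀^{Q_m} (12.8 + 1.6Q) dQ = 12.8×64.6061 + ½×1.6×64.6061² = 4166.1166.

$4166.1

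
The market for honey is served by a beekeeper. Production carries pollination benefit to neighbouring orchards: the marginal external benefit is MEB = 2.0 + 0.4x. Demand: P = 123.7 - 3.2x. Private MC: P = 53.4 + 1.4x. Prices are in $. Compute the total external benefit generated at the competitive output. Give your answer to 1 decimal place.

Market equilibrium (private): 53.4 + 1.4x = 123.7 - 3.2x → x_m = 15.2826.
Total external benefit = ∫₀^{x_m} (2.0 + 0.4x) dx = 2.0×15.2826 + ½×0.4×15.2826² = 77.2768.

$77.3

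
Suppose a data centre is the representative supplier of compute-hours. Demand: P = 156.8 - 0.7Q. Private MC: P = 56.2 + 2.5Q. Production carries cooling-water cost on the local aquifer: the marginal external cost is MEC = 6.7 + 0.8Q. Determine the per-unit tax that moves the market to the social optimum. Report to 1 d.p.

Social marginal cost = private MC + MEC = 62.9 + 3.3Q.
Set SMC = demand: 62.9 + 3.3Q = 156.8 - 0.7Q → Q* = 23.4750.
The Pigouvian tax equals MEC at Q*: 6.7 + 0.8×23.4750 = 25.4800.

tax = 25.5 per unit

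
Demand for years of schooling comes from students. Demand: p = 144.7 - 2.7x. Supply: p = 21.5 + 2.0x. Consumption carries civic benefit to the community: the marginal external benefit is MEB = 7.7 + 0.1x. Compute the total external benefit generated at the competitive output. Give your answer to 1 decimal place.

236.2

Market equilibrium (private): 21.5 + 2.0x = 144.7 - 2.7x → x_m = 26.2128.
Total external benefit = ∫₀^{x_m} (7.7 + 0.1x) dx = 7.7×26.2128 + ½×0.1×26.2128² = 236.1941.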